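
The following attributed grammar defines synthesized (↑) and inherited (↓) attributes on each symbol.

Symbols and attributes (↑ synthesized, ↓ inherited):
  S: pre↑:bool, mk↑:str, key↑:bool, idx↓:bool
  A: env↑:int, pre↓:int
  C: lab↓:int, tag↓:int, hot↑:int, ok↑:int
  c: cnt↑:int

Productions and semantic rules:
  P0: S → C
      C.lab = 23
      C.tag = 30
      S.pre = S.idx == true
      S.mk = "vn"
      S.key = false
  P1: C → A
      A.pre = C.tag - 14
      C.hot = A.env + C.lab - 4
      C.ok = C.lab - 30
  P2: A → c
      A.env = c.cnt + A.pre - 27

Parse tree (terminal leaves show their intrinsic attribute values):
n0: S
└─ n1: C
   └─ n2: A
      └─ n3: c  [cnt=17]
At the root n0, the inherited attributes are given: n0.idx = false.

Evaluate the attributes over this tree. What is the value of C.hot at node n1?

25

1. n0.idx = false  [given at root]
2. n1.lab = 23  [23]
3. n1.tag = 30  [30]
4. n2.pre = 16  [C.tag - 14]
5. n3.cnt = 17  [terminal]
6. n2.env = 6  [c.cnt + A.pre - 27]
7. n1.hot = 25  [A.env + C.lab - 4]
8. n1.ok = -7  [C.lab - 30]
9. n0.pre = false  [S.idx == true]
10. n0.mk = "vn"  ["vn"]
11. n0.key = false  [false]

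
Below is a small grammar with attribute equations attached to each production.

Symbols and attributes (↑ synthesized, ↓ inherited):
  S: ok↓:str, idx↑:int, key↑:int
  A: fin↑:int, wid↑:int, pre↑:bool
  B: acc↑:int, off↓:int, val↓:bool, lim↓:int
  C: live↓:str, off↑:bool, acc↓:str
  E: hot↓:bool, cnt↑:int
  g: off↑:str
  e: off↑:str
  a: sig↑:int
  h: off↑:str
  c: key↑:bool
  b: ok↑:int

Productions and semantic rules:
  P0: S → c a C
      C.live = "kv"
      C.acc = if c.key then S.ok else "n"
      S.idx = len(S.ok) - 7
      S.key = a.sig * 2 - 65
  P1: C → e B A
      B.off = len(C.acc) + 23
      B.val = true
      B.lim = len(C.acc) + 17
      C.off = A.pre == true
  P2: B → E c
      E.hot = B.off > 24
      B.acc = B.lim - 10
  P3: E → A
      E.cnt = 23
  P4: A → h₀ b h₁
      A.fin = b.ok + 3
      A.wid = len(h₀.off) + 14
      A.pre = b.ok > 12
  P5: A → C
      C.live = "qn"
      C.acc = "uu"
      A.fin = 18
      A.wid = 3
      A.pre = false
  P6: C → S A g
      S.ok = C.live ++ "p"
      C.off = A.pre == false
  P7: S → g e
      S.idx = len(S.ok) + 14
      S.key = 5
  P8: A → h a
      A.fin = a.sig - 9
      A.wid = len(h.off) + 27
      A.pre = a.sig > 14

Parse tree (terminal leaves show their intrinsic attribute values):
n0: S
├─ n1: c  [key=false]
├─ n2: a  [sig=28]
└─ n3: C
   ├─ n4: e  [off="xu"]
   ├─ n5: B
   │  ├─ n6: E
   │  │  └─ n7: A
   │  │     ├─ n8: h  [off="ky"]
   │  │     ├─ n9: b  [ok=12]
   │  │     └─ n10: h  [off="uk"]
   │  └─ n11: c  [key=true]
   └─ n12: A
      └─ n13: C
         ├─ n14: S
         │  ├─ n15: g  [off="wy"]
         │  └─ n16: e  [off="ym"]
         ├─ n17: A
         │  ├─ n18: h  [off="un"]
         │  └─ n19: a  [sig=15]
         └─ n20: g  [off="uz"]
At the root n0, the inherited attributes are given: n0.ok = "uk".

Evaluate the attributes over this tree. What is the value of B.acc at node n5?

1. n0.ok = "uk"  [given at root]
2. n1.key = false  [terminal]
3. n2.sig = 28  [terminal]
4. n3.live = "kv"  ["kv"]
5. n3.acc = "n"  [if c.key then S.ok else "n"]
6. n4.off = "xu"  [terminal]
7. n5.off = 24  [len(C.acc) + 23]
8. n5.val = true  [true]
9. n5.lim = 18  [len(C.acc) + 17]
10. n6.hot = false  [B.off > 24]
11. n8.off = "ky"  [terminal]
12. n9.ok = 12  [terminal]
13. n10.off = "uk"  [terminal]
14. n7.fin = 15  [b.ok + 3]
15. n7.wid = 16  [len(h₀.off) + 14]
16. n7.pre = false  [b.ok > 12]
17. n6.cnt = 23  [23]
18. n11.key = true  [terminal]
19. n5.acc = 8  [B.lim - 10]
20. n13.live = "qn"  ["qn"]
21. n13.acc = "uu"  ["uu"]
22. n14.ok = "qnp"  [C.live ++ "p"]
23. n15.off = "wy"  [terminal]
24. n16.off = "ym"  [terminal]
25. n14.idx = 17  [len(S.ok) + 14]
26. n14.key = 5  [5]
27. n18.off = "un"  [terminal]
28. n19.sig = 15  [terminal]
29. n17.fin = 6  [a.sig - 9]
30. n17.wid = 29  [len(h.off) + 27]
31. n17.pre = true  [a.sig > 14]
32. n20.off = "uz"  [terminal]
33. n13.off = false  [A.pre == false]
34. n12.fin = 18  [18]
35. n12.wid = 3  [3]
36. n12.pre = false  [false]
37. n3.off = false  [A.pre == true]
38. n0.idx = -5  [len(S.ok) - 7]
39. n0.key = -9  [a.sig * 2 - 65]

8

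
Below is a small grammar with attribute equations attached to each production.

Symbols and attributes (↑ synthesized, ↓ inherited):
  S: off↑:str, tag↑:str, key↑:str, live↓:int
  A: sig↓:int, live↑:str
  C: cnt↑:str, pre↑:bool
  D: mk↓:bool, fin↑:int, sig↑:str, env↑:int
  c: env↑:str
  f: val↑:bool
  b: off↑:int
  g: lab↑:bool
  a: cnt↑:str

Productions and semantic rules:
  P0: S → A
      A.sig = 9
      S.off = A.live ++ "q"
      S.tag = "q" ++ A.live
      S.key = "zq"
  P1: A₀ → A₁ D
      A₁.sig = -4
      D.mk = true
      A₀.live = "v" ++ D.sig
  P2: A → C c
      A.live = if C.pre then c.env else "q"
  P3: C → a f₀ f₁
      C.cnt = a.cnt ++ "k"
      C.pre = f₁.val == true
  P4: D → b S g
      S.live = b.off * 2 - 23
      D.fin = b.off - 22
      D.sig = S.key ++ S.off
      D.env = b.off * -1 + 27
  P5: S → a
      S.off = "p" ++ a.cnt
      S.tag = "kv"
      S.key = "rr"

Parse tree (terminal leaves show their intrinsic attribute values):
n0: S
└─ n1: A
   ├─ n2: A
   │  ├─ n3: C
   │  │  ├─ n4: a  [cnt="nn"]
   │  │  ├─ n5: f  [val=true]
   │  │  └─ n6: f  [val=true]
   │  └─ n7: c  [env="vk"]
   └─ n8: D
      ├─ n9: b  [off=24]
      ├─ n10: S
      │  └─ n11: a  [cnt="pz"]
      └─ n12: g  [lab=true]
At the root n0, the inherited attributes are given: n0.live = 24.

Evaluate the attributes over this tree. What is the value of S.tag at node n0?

"qvrrppz"

1. n0.live = 24  [given at root]
2. n1.sig = 9  [9]
3. n2.sig = -4  [-4]
4. n4.cnt = "nn"  [terminal]
5. n5.val = true  [terminal]
6. n6.val = true  [terminal]
7. n3.cnt = "nnk"  [a.cnt ++ "k"]
8. n3.pre = true  [f₁.val == true]
9. n7.env = "vk"  [terminal]
10. n2.live = "vk"  [if C.pre then c.env else "q"]
11. n8.mk = true  [true]
12. n9.off = 24  [terminal]
13. n10.live = 25  [b.off * 2 - 23]
14. n11.cnt = "pz"  [terminal]
15. n10.off = "ppz"  ["p" ++ a.cnt]
16. n10.tag = "kv"  ["kv"]
17. n10.key = "rr"  ["rr"]
18. n12.lab = true  [terminal]
19. n8.fin = 2  [b.off - 22]
20. n8.sig = "rrppz"  [S.key ++ S.off]
21. n8.env = 3  [b.off * -1 + 27]
22. n1.live = "vrrppz"  ["v" ++ D.sig]
23. n0.off = "vrrppzq"  [A.live ++ "q"]
24. n0.tag = "qvrrppz"  ["q" ++ A.live]
25. n0.key = "zq"  ["zq"]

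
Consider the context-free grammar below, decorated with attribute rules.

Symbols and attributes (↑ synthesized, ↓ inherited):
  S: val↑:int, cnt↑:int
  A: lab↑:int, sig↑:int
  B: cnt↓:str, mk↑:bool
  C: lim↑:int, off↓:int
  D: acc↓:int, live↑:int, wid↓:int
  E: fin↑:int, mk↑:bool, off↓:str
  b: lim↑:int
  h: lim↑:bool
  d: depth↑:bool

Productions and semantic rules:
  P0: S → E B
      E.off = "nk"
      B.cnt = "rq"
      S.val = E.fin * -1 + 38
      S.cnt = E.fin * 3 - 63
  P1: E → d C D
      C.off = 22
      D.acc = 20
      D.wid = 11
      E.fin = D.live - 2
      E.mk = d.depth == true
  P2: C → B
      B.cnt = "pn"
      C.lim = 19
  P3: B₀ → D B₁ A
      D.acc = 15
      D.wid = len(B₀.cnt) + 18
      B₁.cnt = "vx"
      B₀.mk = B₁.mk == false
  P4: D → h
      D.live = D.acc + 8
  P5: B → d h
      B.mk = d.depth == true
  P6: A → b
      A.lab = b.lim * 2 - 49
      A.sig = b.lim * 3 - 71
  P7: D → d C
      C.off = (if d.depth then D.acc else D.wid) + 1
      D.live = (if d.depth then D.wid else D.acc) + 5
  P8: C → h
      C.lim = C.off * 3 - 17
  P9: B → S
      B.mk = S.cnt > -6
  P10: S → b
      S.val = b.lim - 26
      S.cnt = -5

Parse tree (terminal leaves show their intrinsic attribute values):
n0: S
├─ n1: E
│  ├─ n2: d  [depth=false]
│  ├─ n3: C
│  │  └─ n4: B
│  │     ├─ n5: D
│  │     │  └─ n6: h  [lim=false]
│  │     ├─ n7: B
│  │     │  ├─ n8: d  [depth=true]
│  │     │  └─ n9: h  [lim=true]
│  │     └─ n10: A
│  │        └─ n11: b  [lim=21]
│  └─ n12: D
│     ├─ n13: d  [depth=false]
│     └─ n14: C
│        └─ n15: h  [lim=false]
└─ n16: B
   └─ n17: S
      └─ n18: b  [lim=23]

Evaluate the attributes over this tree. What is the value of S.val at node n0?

15

1. n1.off = "nk"  ["nk"]
2. n2.depth = false  [terminal]
3. n3.off = 22  [22]
4. n4.cnt = "pn"  ["pn"]
5. n5.acc = 15  [15]
6. n5.wid = 20  [len(B₀.cnt) + 18]
7. n6.lim = false  [terminal]
8. n5.live = 23  [D.acc + 8]
9. n7.cnt = "vx"  ["vx"]
10. n8.depth = true  [terminal]
11. n9.lim = true  [terminal]
12. n7.mk = true  [d.depth == true]
13. n11.lim = 21  [terminal]
14. n10.lab = -7  [b.lim * 2 - 49]
15. n10.sig = -8  [b.lim * 3 - 71]
16. n4.mk = false  [B₁.mk == false]
17. n3.lim = 19  [19]
18. n12.acc = 20  [20]
19. n12.wid = 11  [11]
20. n13.depth = false  [terminal]
21. n14.off = 12  [(if d.depth then D.acc else D.wid) + 1]
22. n15.lim = false  [terminal]
23. n14.lim = 19  [C.off * 3 - 17]
24. n12.live = 25  [(if d.depth then D.wid else D.acc) + 5]
25. n1.fin = 23  [D.live - 2]
26. n1.mk = false  [d.depth == true]
27. n16.cnt = "rq"  ["rq"]
28. n18.lim = 23  [terminal]
29. n17.val = -3  [b.lim - 26]
30. n17.cnt = -5  [-5]
31. n16.mk = true  [S.cnt > -6]
32. n0.val = 15  [E.fin * -1 + 38]
33. n0.cnt = 6  [E.fin * 3 - 63]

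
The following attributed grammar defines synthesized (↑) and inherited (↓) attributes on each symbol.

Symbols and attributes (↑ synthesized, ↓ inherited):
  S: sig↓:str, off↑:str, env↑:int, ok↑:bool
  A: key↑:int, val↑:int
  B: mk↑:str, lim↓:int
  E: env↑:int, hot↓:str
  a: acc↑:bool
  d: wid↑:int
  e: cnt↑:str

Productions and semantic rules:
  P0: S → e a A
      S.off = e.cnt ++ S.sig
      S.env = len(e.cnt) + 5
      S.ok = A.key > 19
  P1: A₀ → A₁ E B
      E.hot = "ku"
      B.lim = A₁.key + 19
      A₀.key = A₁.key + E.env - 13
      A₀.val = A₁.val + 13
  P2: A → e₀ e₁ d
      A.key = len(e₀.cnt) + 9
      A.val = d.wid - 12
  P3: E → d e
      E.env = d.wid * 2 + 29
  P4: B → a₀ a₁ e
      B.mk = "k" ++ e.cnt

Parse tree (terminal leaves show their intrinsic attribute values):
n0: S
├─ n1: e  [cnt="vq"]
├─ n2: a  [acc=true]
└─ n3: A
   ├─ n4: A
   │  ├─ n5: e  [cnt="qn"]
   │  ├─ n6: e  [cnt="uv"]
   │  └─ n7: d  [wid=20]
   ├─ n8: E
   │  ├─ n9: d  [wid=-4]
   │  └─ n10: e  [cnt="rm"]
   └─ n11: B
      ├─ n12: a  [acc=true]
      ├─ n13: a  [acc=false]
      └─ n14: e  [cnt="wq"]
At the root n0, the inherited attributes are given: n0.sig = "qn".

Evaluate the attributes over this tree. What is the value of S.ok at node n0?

1. n0.sig = "qn"  [given at root]
2. n1.cnt = "vq"  [terminal]
3. n2.acc = true  [terminal]
4. n5.cnt = "qn"  [terminal]
5. n6.cnt = "uv"  [terminal]
6. n7.wid = 20  [terminal]
7. n4.key = 11  [len(e₀.cnt) + 9]
8. n4.val = 8  [d.wid - 12]
9. n8.hot = "ku"  ["ku"]
10. n9.wid = -4  [terminal]
11. n10.cnt = "rm"  [terminal]
12. n8.env = 21  [d.wid * 2 + 29]
13. n11.lim = 30  [A₁.key + 19]
14. n12.acc = true  [terminal]
15. n13.acc = false  [terminal]
16. n14.cnt = "wq"  [terminal]
17. n11.mk = "kwq"  ["k" ++ e.cnt]
18. n3.key = 19  [A₁.key + E.env - 13]
19. n3.val = 21  [A₁.val + 13]
20. n0.off = "vqqn"  [e.cnt ++ S.sig]
21. n0.env = 7  [len(e.cnt) + 5]
22. n0.ok = false  [A.key > 19]

false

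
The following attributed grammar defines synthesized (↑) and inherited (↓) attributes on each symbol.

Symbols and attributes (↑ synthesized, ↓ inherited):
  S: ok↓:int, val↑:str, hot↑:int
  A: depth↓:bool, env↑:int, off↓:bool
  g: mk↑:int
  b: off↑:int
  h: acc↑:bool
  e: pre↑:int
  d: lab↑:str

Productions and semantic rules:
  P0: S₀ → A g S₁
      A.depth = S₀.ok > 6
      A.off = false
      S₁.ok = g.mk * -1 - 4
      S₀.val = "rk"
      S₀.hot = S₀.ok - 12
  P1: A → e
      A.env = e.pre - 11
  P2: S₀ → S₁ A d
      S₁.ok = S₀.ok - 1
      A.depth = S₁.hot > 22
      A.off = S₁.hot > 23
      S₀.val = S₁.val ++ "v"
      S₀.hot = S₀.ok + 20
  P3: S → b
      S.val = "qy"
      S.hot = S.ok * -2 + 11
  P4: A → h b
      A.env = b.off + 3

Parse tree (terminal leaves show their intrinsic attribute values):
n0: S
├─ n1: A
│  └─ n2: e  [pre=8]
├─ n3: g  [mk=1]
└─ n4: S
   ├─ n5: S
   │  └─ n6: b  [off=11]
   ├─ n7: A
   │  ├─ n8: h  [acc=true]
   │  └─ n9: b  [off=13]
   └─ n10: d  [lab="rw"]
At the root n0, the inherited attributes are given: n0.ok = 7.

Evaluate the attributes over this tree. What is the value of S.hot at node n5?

1. n0.ok = 7  [given at root]
2. n1.depth = true  [S₀.ok > 6]
3. n1.off = false  [false]
4. n2.pre = 8  [terminal]
5. n1.env = -3  [e.pre - 11]
6. n3.mk = 1  [terminal]
7. n4.ok = -5  [g.mk * -1 - 4]
8. n5.ok = -6  [S₀.ok - 1]
9. n6.off = 11  [terminal]
10. n5.val = "qy"  ["qy"]
11. n5.hot = 23  [S.ok * -2 + 11]
12. n7.depth = true  [S₁.hot > 22]
13. n7.off = false  [S₁.hot > 23]
14. n8.acc = true  [terminal]
15. n9.off = 13  [terminal]
16. n7.env = 16  [b.off + 3]
17. n10.lab = "rw"  [terminal]
18. n4.val = "qyv"  [S₁.val ++ "v"]
19. n4.hot = 15  [S₀.ok + 20]
20. n0.val = "rk"  ["rk"]
21. n0.hot = -5  [S₀.ok - 12]

23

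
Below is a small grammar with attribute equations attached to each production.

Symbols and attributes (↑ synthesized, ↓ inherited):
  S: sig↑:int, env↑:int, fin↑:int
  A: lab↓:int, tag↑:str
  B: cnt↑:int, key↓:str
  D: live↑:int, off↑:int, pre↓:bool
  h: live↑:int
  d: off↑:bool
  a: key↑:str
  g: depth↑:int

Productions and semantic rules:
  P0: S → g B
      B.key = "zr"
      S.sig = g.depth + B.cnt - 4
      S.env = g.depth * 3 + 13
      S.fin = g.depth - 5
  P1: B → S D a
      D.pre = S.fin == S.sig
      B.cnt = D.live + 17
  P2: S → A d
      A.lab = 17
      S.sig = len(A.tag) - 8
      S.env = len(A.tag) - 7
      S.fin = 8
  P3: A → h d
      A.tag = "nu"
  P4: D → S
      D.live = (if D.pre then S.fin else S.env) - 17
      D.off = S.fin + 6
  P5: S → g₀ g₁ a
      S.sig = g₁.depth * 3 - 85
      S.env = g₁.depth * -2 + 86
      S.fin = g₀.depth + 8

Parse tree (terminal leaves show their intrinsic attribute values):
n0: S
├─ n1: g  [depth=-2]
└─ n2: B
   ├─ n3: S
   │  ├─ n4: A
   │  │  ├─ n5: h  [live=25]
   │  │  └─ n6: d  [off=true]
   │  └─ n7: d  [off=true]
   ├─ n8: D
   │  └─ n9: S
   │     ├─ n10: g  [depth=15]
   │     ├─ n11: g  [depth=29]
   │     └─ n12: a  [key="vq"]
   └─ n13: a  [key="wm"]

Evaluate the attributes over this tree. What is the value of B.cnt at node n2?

28

1. n1.depth = -2  [terminal]
2. n2.key = "zr"  ["zr"]
3. n4.lab = 17  [17]
4. n5.live = 25  [terminal]
5. n6.off = true  [terminal]
6. n4.tag = "nu"  ["nu"]
7. n7.off = true  [terminal]
8. n3.sig = -6  [len(A.tag) - 8]
9. n3.env = -5  [len(A.tag) - 7]
10. n3.fin = 8  [8]
11. n8.pre = false  [S.fin == S.sig]
12. n10.depth = 15  [terminal]
13. n11.depth = 29  [terminal]
14. n12.key = "vq"  [terminal]
15. n9.sig = 2  [g₁.depth * 3 - 85]
16. n9.env = 28  [g₁.depth * -2 + 86]
17. n9.fin = 23  [g₀.depth + 8]
18. n8.live = 11  [(if D.pre then S.fin else S.env) - 17]
19. n8.off = 29  [S.fin + 6]
20. n13.key = "wm"  [terminal]
21. n2.cnt = 28  [D.live + 17]
22. n0.sig = 22  [g.depth + B.cnt - 4]
23. n0.env = 7  [g.depth * 3 + 13]
24. n0.fin = -7  [g.depth - 5]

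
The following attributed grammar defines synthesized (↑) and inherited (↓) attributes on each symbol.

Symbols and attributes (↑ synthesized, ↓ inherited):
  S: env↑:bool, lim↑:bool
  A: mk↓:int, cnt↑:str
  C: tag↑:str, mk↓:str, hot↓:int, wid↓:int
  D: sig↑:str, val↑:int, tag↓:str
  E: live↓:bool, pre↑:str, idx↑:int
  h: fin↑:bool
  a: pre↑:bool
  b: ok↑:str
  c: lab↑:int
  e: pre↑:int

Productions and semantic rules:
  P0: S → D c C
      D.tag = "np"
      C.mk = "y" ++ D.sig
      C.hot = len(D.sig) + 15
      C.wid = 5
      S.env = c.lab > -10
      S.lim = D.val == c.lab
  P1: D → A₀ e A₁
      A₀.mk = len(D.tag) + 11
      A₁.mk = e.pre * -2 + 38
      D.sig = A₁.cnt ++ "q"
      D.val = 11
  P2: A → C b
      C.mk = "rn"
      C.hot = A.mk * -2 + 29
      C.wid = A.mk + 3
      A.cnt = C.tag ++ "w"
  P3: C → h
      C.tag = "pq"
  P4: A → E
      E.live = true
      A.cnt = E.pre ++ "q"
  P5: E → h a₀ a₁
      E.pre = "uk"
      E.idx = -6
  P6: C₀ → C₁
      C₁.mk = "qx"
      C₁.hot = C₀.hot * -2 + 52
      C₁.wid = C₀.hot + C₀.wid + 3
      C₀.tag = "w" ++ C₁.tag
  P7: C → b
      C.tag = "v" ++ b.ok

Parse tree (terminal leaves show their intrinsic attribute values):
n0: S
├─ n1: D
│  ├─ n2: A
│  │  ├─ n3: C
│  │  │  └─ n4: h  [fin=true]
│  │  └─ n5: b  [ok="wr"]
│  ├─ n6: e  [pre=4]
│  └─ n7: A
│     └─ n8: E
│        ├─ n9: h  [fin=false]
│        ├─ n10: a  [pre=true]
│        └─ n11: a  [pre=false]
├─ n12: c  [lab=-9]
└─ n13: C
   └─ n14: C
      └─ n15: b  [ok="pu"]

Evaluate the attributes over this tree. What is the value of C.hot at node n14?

14

1. n1.tag = "np"  ["np"]
2. n2.mk = 13  [len(D.tag) + 11]
3. n3.mk = "rn"  ["rn"]
4. n3.hot = 3  [A.mk * -2 + 29]
5. n3.wid = 16  [A.mk + 3]
6. n4.fin = true  [terminal]
7. n3.tag = "pq"  ["pq"]
8. n5.ok = "wr"  [terminal]
9. n2.cnt = "pqw"  [C.tag ++ "w"]
10. n6.pre = 4  [terminal]
11. n7.mk = 30  [e.pre * -2 + 38]
12. n8.live = true  [true]
13. n9.fin = false  [terminal]
14. n10.pre = true  [terminal]
15. n11.pre = false  [terminal]
16. n8.pre = "uk"  ["uk"]
17. n8.idx = -6  [-6]
18. n7.cnt = "ukq"  [E.pre ++ "q"]
19. n1.sig = "ukqq"  [A₁.cnt ++ "q"]
20. n1.val = 11  [11]
21. n12.lab = -9  [terminal]
22. n13.mk = "yukqq"  ["y" ++ D.sig]
23. n13.hot = 19  [len(D.sig) + 15]
24. n13.wid = 5  [5]
25. n14.mk = "qx"  ["qx"]
26. n14.hot = 14  [C₀.hot * -2 + 52]
27. n14.wid = 27  [C₀.hot + C₀.wid + 3]
28. n15.ok = "pu"  [terminal]
29. n14.tag = "vpu"  ["v" ++ b.ok]
30. n13.tag = "wvpu"  ["w" ++ C₁.tag]
31. n0.env = true  [c.lab > -10]
32. n0.lim = false  [D.val == c.lab]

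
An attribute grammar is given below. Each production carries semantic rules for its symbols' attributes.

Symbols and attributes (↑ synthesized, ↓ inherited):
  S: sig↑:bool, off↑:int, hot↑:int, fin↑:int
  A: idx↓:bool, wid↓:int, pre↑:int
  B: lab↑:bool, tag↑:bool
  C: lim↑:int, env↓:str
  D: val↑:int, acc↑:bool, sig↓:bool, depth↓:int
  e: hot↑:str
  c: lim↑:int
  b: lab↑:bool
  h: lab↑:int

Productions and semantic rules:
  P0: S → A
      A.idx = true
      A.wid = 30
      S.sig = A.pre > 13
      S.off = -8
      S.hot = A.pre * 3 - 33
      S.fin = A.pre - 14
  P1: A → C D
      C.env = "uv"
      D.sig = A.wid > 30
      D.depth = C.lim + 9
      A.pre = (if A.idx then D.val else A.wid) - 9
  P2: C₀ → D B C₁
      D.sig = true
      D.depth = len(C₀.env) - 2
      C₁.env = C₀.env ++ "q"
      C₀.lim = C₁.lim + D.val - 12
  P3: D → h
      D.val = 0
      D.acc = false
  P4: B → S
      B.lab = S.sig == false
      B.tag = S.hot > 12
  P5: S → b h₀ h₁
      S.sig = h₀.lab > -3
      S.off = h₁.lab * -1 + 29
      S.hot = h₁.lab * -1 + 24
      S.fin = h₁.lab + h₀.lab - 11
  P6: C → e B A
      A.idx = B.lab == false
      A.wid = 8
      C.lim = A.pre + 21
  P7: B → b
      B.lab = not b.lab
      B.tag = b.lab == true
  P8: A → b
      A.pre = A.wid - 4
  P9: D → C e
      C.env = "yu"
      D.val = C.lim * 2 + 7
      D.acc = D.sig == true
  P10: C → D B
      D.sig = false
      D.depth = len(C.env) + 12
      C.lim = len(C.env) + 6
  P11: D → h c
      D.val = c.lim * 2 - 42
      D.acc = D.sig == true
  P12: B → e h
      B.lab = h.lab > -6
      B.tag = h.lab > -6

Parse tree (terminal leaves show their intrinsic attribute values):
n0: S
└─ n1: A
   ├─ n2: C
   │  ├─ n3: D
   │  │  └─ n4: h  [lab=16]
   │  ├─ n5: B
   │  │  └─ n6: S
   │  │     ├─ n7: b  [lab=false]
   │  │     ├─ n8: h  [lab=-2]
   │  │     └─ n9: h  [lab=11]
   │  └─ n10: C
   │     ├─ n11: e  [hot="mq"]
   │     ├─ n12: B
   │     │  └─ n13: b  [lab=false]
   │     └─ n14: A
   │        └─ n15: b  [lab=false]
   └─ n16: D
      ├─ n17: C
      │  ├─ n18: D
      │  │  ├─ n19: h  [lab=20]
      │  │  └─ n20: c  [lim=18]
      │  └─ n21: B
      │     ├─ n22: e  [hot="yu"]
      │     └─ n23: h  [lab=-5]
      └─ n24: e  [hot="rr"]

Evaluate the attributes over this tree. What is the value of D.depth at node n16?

1. n1.idx = true  [true]
2. n1.wid = 30  [30]
3. n2.env = "uv"  ["uv"]
4. n3.sig = true  [true]
5. n3.depth = 0  [len(C₀.env) - 2]
6. n4.lab = 16  [terminal]
7. n3.val = 0  [0]
8. n3.acc = false  [false]
9. n7.lab = false  [terminal]
10. n8.lab = -2  [terminal]
11. n9.lab = 11  [terminal]
12. n6.sig = true  [h₀.lab > -3]
13. n6.off = 18  [h₁.lab * -1 + 29]
14. n6.hot = 13  [h₁.lab * -1 + 24]
15. n6.fin = -2  [h₁.lab + h₀.lab - 11]
16. n5.lab = false  [S.sig == false]
17. n5.tag = true  [S.hot > 12]
18. n10.env = "uvq"  [C₀.env ++ "q"]
19. n11.hot = "mq"  [terminal]
20. n13.lab = false  [terminal]
21. n12.lab = true  [not b.lab]
22. n12.tag = false  [b.lab == true]
23. n14.idx = false  [B.lab == false]
24. n14.wid = 8  [8]
25. n15.lab = false  [terminal]
26. n14.pre = 4  [A.wid - 4]
27. n10.lim = 25  [A.pre + 21]
28. n2.lim = 13  [C₁.lim + D.val - 12]
29. n16.sig = false  [A.wid > 30]
30. n16.depth = 22  [C.lim + 9]
31. n17.env = "yu"  ["yu"]
32. n18.sig = false  [false]
33. n18.depth = 14  [len(C.env) + 12]
34. n19.lab = 20  [terminal]
35. n20.lim = 18  [terminal]
36. n18.val = -6  [c.lim * 2 - 42]
37. n18.acc = false  [D.sig == true]
38. n22.hot = "yu"  [terminal]
39. n23.lab = -5  [terminal]
40. n21.lab = true  [h.lab > -6]
41. n21.tag = true  [h.lab > -6]
42. n17.lim = 8  [len(C.env) + 6]
43. n24.hot = "rr"  [terminal]
44. n16.val = 23  [C.lim * 2 + 7]
45. n16.acc = false  [D.sig == true]
46. n1.pre = 14  [(if A.idx then D.val else A.wid) - 9]
47. n0.sig = true  [A.pre > 13]
48. n0.off = -8  [-8]
49. n0.hot = 9  [A.pre * 3 - 33]
50. n0.fin = 0  [A.pre - 14]

22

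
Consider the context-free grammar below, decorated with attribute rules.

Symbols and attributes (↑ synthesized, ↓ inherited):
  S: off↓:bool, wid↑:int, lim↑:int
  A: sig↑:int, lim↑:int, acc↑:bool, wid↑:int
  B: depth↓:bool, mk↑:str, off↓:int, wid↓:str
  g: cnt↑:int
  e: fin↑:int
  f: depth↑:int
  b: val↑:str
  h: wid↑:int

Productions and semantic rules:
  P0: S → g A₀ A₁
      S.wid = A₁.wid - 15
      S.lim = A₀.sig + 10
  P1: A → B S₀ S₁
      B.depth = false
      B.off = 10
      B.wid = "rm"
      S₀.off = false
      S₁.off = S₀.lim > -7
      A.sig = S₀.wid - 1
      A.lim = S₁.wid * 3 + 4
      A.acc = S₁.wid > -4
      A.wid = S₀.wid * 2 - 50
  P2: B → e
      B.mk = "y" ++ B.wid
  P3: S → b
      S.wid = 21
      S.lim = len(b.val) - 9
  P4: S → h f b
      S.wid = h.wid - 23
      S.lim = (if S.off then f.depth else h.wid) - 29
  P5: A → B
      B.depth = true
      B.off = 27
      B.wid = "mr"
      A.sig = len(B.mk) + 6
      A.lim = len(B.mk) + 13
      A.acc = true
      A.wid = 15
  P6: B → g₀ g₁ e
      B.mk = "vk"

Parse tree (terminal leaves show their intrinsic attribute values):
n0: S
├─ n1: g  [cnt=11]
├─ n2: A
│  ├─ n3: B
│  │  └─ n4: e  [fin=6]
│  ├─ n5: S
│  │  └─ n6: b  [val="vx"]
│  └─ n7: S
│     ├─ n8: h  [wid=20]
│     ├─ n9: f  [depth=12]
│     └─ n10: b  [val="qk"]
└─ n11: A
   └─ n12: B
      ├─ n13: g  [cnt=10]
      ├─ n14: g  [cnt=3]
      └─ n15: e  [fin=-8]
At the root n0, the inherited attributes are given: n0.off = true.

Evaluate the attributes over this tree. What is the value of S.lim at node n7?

-9

1. n0.off = true  [given at root]
2. n1.cnt = 11  [terminal]
3. n3.depth = false  [false]
4. n3.off = 10  [10]
5. n3.wid = "rm"  ["rm"]
6. n4.fin = 6  [terminal]
7. n3.mk = "yrm"  ["y" ++ B.wid]
8. n5.off = false  [false]
9. n6.val = "vx"  [terminal]
10. n5.wid = 21  [21]
11. n5.lim = -7  [len(b.val) - 9]
12. n7.off = false  [S₀.lim > -7]
13. n8.wid = 20  [terminal]
14. n9.depth = 12  [terminal]
15. n10.val = "qk"  [terminal]
16. n7.wid = -3  [h.wid - 23]
17. n7.lim = -9  [(if S.off then f.depth else h.wid) - 29]
18. n2.sig = 20  [S₀.wid - 1]
19. n2.lim = -5  [S₁.wid * 3 + 4]
20. n2.acc = true  [S₁.wid > -4]
21. n2.wid = -8  [S₀.wid * 2 - 50]
22. n12.depth = true  [true]
23. n12.off = 27  [27]
24. n12.wid = "mr"  ["mr"]
25. n13.cnt = 10  [terminal]
26. n14.cnt = 3  [terminal]
27. n15.fin = -8  [terminal]
28. n12.mk = "vk"  ["vk"]
29. n11.sig = 8  [len(B.mk) + 6]
30. n11.lim = 15  [len(B.mk) + 13]
31. n11.acc = true  [true]
32. n11.wid = 15  [15]
33. n0.wid = 0  [A₁.wid - 15]
34. n0.lim = 30  [A₀.sig + 10]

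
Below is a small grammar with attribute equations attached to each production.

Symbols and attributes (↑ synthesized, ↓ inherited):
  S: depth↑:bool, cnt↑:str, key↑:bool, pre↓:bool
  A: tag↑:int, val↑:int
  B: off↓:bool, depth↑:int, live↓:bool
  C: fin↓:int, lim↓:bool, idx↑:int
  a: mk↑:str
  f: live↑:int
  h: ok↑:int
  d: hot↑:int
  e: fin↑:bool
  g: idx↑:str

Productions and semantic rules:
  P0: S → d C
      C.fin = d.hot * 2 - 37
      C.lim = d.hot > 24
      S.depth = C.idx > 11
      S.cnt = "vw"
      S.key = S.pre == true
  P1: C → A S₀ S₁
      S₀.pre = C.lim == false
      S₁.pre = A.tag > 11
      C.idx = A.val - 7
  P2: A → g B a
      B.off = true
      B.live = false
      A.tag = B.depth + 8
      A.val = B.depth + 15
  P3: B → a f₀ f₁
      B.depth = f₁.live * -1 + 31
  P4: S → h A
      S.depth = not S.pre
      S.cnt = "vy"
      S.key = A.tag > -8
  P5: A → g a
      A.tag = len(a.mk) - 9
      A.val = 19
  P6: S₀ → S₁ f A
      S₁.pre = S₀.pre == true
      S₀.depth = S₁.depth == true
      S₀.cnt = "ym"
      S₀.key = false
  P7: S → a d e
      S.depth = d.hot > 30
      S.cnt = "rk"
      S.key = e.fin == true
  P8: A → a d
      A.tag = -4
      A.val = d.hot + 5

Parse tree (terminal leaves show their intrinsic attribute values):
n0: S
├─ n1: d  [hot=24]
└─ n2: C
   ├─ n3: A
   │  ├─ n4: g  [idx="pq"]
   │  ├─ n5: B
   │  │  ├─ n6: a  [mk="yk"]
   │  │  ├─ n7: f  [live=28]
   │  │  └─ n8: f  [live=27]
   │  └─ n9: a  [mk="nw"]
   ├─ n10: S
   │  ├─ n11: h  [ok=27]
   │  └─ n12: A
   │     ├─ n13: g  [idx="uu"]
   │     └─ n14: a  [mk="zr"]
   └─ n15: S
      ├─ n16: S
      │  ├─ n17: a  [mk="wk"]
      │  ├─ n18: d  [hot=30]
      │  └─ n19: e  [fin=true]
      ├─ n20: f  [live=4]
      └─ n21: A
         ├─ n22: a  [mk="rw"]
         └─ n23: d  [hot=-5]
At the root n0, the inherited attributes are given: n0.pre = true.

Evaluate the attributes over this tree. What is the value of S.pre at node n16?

1. n0.pre = true  [given at root]
2. n1.hot = 24  [terminal]
3. n2.fin = 11  [d.hot * 2 - 37]
4. n2.lim = false  [d.hot > 24]
5. n4.idx = "pq"  [terminal]
6. n5.off = true  [true]
7. n5.live = false  [false]
8. n6.mk = "yk"  [terminal]
9. n7.live = 28  [terminal]
10. n8.live = 27  [terminal]
11. n5.depth = 4  [f₁.live * -1 + 31]
12. n9.mk = "nw"  [terminal]
13. n3.tag = 12  [B.depth + 8]
14. n3.val = 19  [B.depth + 15]
15. n10.pre = true  [C.lim == false]
16. n11.ok = 27  [terminal]
17. n13.idx = "uu"  [terminal]
18. n14.mk = "zr"  [terminal]
19. n12.tag = -7  [len(a.mk) - 9]
20. n12.val = 19  [19]
21. n10.depth = false  [not S.pre]
22. n10.cnt = "vy"  ["vy"]
23. n10.key = true  [A.tag > -8]
24. n15.pre = true  [A.tag > 11]
25. n16.pre = true  [S₀.pre == true]
26. n17.mk = "wk"  [terminal]
27. n18.hot = 30  [terminal]
28. n19.fin = true  [terminal]
29. n16.depth = false  [d.hot > 30]
30. n16.cnt = "rk"  ["rk"]
31. n16.key = true  [e.fin == true]
32. n20.live = 4  [terminal]
33. n22.mk = "rw"  [terminal]
34. n23.hot = -5  [terminal]
35. n21.tag = -4  [-4]
36. n21.val = 0  [d.hot + 5]
37. n15.depth = false  [S₁.depth == true]
38. n15.cnt = "ym"  ["ym"]
39. n15.key = false  [false]
40. n2.idx = 12  [A.val - 7]
41. n0.depth = true  [C.idx > 11]
42. n0.cnt = "vw"  ["vw"]
43. n0.key = true  [S.pre == true]

true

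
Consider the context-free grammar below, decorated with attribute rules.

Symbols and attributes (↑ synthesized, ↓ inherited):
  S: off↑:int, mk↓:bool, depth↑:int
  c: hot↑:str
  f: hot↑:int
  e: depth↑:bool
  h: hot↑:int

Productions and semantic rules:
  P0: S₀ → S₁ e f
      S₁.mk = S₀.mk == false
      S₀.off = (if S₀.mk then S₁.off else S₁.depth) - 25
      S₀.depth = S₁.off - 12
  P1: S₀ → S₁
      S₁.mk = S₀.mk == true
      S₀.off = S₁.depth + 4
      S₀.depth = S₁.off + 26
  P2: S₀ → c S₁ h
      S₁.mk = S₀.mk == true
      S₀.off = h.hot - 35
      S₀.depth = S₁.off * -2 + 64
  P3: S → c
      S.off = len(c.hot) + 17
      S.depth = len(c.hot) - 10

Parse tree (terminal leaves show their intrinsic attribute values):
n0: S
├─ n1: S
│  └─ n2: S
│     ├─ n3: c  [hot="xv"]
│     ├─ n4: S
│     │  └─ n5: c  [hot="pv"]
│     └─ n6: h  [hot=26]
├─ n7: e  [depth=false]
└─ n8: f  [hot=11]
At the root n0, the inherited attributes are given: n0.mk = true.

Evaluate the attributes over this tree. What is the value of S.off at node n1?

1. n0.mk = true  [given at root]
2. n1.mk = false  [S₀.mk == false]
3. n2.mk = false  [S₀.mk == true]
4. n3.hot = "xv"  [terminal]
5. n4.mk = false  [S₀.mk == true]
6. n5.hot = "pv"  [terminal]
7. n4.off = 19  [len(c.hot) + 17]
8. n4.depth = -8  [len(c.hot) - 10]
9. n6.hot = 26  [terminal]
10. n2.off = -9  [h.hot - 35]
11. n2.depth = 26  [S₁.off * -2 + 64]
12. n1.off = 30  [S₁.depth + 4]
13. n1.depth = 17  [S₁.off + 26]
14. n7.depth = false  [terminal]
15. n8.hot = 11  [terminal]
16. n0.off = 5  [(if S₀.mk then S₁.off else S₁.depth) - 25]
17. n0.depth = 18  [S₁.off - 12]

30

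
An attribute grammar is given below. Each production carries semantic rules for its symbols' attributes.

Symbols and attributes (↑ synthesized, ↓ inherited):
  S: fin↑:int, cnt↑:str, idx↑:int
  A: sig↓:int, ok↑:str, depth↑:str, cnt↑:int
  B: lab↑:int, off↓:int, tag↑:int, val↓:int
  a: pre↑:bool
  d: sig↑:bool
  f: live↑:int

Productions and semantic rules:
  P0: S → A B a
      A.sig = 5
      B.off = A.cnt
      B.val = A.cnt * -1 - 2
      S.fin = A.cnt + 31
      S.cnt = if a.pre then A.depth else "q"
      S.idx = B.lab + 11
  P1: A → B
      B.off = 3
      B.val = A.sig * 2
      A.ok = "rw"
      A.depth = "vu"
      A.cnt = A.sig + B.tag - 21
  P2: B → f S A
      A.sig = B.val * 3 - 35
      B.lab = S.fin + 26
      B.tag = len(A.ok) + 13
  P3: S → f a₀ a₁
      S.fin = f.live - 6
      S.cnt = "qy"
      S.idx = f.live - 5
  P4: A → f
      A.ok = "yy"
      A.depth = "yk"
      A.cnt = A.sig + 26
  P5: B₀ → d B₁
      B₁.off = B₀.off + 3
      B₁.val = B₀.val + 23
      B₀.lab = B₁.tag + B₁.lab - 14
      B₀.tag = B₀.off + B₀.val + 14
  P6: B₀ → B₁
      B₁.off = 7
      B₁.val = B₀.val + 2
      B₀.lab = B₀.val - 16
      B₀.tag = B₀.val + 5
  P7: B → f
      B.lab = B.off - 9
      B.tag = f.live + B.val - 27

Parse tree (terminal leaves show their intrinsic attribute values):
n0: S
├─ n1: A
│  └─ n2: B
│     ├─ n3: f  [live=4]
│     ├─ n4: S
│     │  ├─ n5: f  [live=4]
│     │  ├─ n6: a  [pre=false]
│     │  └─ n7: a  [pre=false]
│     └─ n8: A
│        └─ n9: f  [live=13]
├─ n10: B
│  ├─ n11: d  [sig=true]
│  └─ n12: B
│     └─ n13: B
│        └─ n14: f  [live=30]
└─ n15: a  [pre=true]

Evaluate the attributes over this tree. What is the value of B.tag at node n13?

1. n1.sig = 5  [5]
2. n2.off = 3  [3]
3. n2.val = 10  [A.sig * 2]
4. n3.live = 4  [terminal]
5. n5.live = 4  [terminal]
6. n6.pre = false  [terminal]
7. n7.pre = false  [terminal]
8. n4.fin = -2  [f.live - 6]
9. n4.cnt = "qy"  ["qy"]
10. n4.idx = -1  [f.live - 5]
11. n8.sig = -5  [B.val * 3 - 35]
12. n9.live = 13  [terminal]
13. n8.ok = "yy"  ["yy"]
14. n8.depth = "yk"  ["yk"]
15. n8.cnt = 21  [A.sig + 26]
16. n2.lab = 24  [S.fin + 26]
17. n2.tag = 15  [len(A.ok) + 13]
18. n1.ok = "rw"  ["rw"]
19. n1.depth = "vu"  ["vu"]
20. n1.cnt = -1  [A.sig + B.tag - 21]
21. n10.off = -1  [A.cnt]
22. n10.val = -1  [A.cnt * -1 - 2]
23. n11.sig = true  [terminal]
24. n12.off = 2  [B₀.off + 3]
25. n12.val = 22  [B₀.val + 23]
26. n13.off = 7  [7]
27. n13.val = 24  [B₀.val + 2]
28. n14.live = 30  [terminal]
29. n13.lab = -2  [B.off - 9]
30. n13.tag = 27  [f.live + B.val - 27]
31. n12.lab = 6  [B₀.val - 16]
32. n12.tag = 27  [B₀.val + 5]
33. n10.lab = 19  [B₁.tag + B₁.lab - 14]
34. n10.tag = 12  [B₀.off + B₀.val + 14]
35. n15.pre = true  [terminal]
36. n0.fin = 30  [A.cnt + 31]
37. n0.cnt = "vu"  [if a.pre then A.depth else "q"]
38. n0.idx = 30  [B.lab + 11]

27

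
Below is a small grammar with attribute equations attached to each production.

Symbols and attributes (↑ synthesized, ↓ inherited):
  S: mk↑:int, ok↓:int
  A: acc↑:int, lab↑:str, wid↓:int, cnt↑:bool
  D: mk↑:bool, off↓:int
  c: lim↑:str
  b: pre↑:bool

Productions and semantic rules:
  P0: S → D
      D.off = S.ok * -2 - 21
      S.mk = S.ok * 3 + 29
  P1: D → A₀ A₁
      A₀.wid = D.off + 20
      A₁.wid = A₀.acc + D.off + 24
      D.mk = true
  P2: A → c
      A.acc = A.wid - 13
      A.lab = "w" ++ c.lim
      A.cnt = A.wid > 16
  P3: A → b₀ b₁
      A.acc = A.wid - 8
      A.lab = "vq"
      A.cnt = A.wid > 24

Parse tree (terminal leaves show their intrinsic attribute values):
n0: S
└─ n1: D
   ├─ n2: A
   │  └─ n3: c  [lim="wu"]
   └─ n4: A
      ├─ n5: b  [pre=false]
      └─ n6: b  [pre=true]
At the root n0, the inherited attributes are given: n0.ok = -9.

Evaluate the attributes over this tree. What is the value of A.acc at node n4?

1. n0.ok = -9  [given at root]
2. n1.off = -3  [S.ok * -2 - 21]
3. n2.wid = 17  [D.off + 20]
4. n3.lim = "wu"  [terminal]
5. n2.acc = 4  [A.wid - 13]
6. n2.lab = "wwu"  ["w" ++ c.lim]
7. n2.cnt = true  [A.wid > 16]
8. n4.wid = 25  [A₀.acc + D.off + 24]
9. n5.pre = false  [terminal]
10. n6.pre = true  [terminal]
11. n4.acc = 17  [A.wid - 8]
12. n4.lab = "vq"  ["vq"]
13. n4.cnt = true  [A.wid > 24]
14. n1.mk = true  [true]
15. n0.mk = 2  [S.ok * 3 + 29]

17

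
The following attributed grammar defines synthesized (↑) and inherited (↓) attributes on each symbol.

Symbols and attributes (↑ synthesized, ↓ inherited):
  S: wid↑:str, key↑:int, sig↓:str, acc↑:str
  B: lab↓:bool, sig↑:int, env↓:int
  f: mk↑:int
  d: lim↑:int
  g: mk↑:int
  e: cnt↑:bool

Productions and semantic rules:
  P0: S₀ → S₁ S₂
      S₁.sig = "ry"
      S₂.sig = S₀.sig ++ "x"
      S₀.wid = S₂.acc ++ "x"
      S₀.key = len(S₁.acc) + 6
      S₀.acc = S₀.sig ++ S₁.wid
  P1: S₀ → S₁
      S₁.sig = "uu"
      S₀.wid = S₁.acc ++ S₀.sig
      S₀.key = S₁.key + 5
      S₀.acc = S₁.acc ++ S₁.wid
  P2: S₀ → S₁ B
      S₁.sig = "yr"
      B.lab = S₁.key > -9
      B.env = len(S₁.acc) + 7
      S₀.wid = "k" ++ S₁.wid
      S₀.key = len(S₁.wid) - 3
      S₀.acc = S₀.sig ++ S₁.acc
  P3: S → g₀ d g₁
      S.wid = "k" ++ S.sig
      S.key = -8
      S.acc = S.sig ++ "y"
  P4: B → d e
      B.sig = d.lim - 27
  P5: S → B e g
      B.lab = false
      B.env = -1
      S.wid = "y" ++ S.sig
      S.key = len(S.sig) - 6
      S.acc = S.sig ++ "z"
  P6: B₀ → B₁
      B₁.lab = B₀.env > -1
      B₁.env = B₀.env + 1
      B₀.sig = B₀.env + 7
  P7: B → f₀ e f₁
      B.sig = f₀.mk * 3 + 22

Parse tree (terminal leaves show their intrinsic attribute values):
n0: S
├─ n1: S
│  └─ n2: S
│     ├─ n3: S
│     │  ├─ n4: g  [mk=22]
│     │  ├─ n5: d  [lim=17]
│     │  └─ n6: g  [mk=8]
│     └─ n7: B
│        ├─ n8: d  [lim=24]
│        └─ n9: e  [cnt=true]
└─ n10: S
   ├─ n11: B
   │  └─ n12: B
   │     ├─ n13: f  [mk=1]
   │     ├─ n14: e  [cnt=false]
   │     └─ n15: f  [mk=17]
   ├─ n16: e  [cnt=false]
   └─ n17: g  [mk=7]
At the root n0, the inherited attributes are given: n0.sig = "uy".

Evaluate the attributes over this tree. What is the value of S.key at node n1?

1. n0.sig = "uy"  [given at root]
2. n1.sig = "ry"  ["ry"]
3. n2.sig = "uu"  ["uu"]
4. n3.sig = "yr"  ["yr"]
5. n4.mk = 22  [terminal]
6. n5.lim = 17  [terminal]
7. n6.mk = 8  [terminal]
8. n3.wid = "kyr"  ["k" ++ S.sig]
9. n3.key = -8  [-8]
10. n3.acc = "yry"  [S.sig ++ "y"]
11. n7.lab = true  [S₁.key > -9]
12. n7.env = 10  [len(S₁.acc) + 7]
13. n8.lim = 24  [terminal]
14. n9.cnt = true  [terminal]
15. n7.sig = -3  [d.lim - 27]
16. n2.wid = "kkyr"  ["k" ++ S₁.wid]
17. n2.key = 0  [len(S₁.wid) - 3]
18. n2.acc = "uuyry"  [S₀.sig ++ S₁.acc]
19. n1.wid = "uuyryry"  [S₁.acc ++ S₀.sig]
20. n1.key = 5  [S₁.key + 5]
21. n1.acc = "uuyrykkyr"  [S₁.acc ++ S₁.wid]
22. n10.sig = "uyx"  [S₀.sig ++ "x"]
23. n11.lab = false  [false]
24. n11.env = -1  [-1]
25. n12.lab = false  [B₀.env > -1]
26. n12.env = 0  [B₀.env + 1]
27. n13.mk = 1  [terminal]
28. n14.cnt = false  [terminal]
29. n15.mk = 17  [terminal]
30. n12.sig = 25  [f₀.mk * 3 + 22]
31. n11.sig = 6  [B₀.env + 7]
32. n16.cnt = false  [terminal]
33. n17.mk = 7  [terminal]
34. n10.wid = "yuyx"  ["y" ++ S.sig]
35. n10.key = -3  [len(S.sig) - 6]
36. n10.acc = "uyxz"  [S.sig ++ "z"]
37. n0.wid = "uyxzx"  [S₂.acc ++ "x"]
38. n0.key = 15  [len(S₁.acc) + 6]
39. n0.acc = "uyuuyryry"  [S₀.sig ++ S₁.wid]

5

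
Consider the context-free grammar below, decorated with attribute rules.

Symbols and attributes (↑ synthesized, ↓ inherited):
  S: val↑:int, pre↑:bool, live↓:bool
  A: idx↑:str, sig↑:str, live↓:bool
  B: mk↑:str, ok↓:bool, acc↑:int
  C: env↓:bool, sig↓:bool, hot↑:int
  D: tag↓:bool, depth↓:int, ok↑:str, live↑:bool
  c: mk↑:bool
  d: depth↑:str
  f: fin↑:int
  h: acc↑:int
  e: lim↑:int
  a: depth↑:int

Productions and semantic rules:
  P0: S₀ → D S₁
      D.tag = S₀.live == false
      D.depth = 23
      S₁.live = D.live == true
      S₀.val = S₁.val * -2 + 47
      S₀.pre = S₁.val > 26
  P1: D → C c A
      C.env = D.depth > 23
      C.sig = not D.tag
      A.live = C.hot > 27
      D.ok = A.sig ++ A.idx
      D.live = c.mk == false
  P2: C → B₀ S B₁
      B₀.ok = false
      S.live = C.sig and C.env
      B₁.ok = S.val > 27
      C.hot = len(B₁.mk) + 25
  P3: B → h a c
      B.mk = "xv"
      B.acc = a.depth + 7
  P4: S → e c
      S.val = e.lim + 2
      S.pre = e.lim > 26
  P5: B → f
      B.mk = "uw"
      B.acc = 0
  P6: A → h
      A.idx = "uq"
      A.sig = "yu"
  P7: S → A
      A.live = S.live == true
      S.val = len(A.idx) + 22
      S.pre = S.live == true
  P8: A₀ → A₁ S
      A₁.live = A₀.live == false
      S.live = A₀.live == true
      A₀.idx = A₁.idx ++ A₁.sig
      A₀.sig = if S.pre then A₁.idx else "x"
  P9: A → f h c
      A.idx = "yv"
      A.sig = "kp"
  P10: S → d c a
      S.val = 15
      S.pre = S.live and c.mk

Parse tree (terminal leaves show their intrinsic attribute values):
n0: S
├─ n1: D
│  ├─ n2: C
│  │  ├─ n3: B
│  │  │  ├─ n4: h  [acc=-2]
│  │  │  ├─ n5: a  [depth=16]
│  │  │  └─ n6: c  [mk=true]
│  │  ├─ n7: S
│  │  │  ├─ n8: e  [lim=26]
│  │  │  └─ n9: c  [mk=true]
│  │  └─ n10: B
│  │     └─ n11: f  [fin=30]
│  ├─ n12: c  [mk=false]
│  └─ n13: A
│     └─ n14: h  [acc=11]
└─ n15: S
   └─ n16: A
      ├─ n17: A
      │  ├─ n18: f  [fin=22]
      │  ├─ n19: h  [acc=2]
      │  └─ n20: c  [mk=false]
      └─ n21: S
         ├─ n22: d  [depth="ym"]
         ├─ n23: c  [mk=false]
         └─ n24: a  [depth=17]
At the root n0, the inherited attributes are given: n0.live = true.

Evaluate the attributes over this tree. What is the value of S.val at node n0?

1. n0.live = true  [given at root]
2. n1.tag = false  [S₀.live == false]
3. n1.depth = 23  [23]
4. n2.env = false  [D.depth > 23]
5. n2.sig = true  [not D.tag]
6. n3.ok = false  [false]
7. n4.acc = -2  [terminal]
8. n5.depth = 16  [terminal]
9. n6.mk = true  [terminal]
10. n3.mk = "xv"  ["xv"]
11. n3.acc = 23  [a.depth + 7]
12. n7.live = false  [C.sig and C.env]
13. n8.lim = 26  [terminal]
14. n9.mk = true  [terminal]
15. n7.val = 28  [e.lim + 2]
16. n7.pre = false  [e.lim > 26]
17. n10.ok = true  [S.val > 27]
18. n11.fin = 30  [terminal]
19. n10.mk = "uw"  ["uw"]
20. n10.acc = 0  [0]
21. n2.hot = 27  [len(B₁.mk) + 25]
22. n12.mk = false  [terminal]
23. n13.live = false  [C.hot > 27]
24. n14.acc = 11  [terminal]
25. n13.idx = "uq"  ["uq"]
26. n13.sig = "yu"  ["yu"]
27. n1.ok = "yuuq"  [A.sig ++ A.idx]
28. n1.live = true  [c.mk == false]
29. n15.live = true  [D.live == true]
30. n16.live = true  [S.live == true]
31. n17.live = false  [A₀.live == false]
32. n18.fin = 22  [terminal]
33. n19.acc = 2  [terminal]
34. n20.mk = false  [terminal]
35. n17.idx = "yv"  ["yv"]
36. n17.sig = "kp"  ["kp"]
37. n21.live = true  [A₀.live == true]
38. n22.depth = "ym"  [terminal]
39. n23.mk = false  [terminal]
40. n24.depth = 17  [terminal]
41. n21.val = 15  [15]
42. n21.pre = false  [S.live and c.mk]
43. n16.idx = "yvkp"  [A₁.idx ++ A₁.sig]
44. n16.sig = "x"  [if S.pre then A₁.idx else "x"]
45. n15.val = 26  [len(A.idx) + 22]
46. n15.pre = true  [S.live == true]
47. n0.val = -5  [S₁.val * -2 + 47]
48. n0.pre = false  [S₁.val > 26]

-5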